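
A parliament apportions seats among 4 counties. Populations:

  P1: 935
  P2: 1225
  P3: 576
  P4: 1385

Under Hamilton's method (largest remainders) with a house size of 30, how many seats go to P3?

4

The standard divisor is 4121/30 ≈ 137.367.
Standard quotas: P1 6.807, P2 8.918, P3 4.193, P4 10.083.
Lower quotas: P1 6, P2 8, P3 4, P4 10 (sum 28, leaving 2 seats).
Remainders in descending order: P2 0.918, P1 0.807, P3 0.193, P4 0.083.
Largest remainders: P2, P1 receive the extra seats.
P3 receives 4.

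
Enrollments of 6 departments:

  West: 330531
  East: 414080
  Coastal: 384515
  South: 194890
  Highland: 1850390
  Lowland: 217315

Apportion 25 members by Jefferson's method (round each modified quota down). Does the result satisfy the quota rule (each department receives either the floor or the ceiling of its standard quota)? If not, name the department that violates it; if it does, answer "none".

Highland

Standard quotas: West 2.436, East 3.052, Coastal 2.834, South 1.437, Highland 13.639, Lowland 1.602.
Jefferson allocation: West 2, East 3, Coastal 3, South 1, Highland 15, Lowland 1.
Highland has quota 13.639 (lower 13, upper 14) but receives 15 — outside the quota interval.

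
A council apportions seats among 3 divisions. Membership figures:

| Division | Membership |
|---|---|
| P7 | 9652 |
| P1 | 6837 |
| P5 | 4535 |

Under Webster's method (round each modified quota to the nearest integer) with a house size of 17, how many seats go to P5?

Standard divisor 21024/17 ≈ 1236.706; standard quotas: P7 7.805, P1 5.528, P5 3.667.
Rounding to the nearest integer gives 8, 6, 4 = 18 seats, so the divisor must be adjusted.
With modified divisor 1270: modified quotas P7 7.600, P1 5.383, P5 3.571.
Rounding to the nearest integer: P7 8, P1 5, P5 4 (total 17).
P5 receives 4.

4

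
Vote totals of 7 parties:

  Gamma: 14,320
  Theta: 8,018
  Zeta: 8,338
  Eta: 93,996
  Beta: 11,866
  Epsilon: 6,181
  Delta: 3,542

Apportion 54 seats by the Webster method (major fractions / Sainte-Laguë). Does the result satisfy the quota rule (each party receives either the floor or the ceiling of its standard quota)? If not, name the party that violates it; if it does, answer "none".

Eta

Standard quotas: Gamma 5.287, Theta 2.960, Zeta 3.078, Eta 34.704, Beta 4.381, Epsilon 2.282, Delta 1.308.
Webster allocation: Gamma 5, Theta 3, Zeta 3, Eta 36, Beta 4, Epsilon 2, Delta 1.
Eta has quota 34.704 (lower 34, upper 35) but receives 36 — outside the quota interval.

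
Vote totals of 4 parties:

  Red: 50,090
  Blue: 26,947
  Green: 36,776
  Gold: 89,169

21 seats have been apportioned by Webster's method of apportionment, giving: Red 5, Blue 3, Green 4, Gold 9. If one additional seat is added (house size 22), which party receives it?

Gold

Priority for the next seat is population ÷ (current seats + 0.5).
Priorities: Red 9107.273, Blue 7699.143, Green 8172.444, Gold 9386.211.
Highest priority: Gold.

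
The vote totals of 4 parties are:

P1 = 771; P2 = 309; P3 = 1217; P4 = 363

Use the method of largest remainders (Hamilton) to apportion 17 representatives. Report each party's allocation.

P1 5; P2 2; P3 8; P4 2

Total 2660; standard divisor 2660/17 ≈ 156.471.
Standard quotas: P1 4.927, P2 1.975, P3 7.778, P4 2.320.
Lower quotas: P1 4, P2 1, P3 7, P4 2 (sum 14, leaving 3 seats).
Remainders in descending order: P2 0.975, P1 0.927, P3 0.778, P4 0.320.
The surplus seats go to P2, P1, P3.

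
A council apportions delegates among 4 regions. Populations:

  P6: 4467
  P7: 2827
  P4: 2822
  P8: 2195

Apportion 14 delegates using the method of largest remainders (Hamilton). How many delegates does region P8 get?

Total 12311; standard divisor 12311/14 ≈ 879.357.
Standard quotas: P6 5.080, P7 3.215, P4 3.209, P8 2.496.
Lower quotas: P6 5, P7 3, P4 3, P8 2 (sum 13, leaving 1 seat).
Remainders in descending order: P8 0.496, P7 0.215, P4 0.209, P6 0.080.
The surplus seat goes to P8.
P8 receives 3.

3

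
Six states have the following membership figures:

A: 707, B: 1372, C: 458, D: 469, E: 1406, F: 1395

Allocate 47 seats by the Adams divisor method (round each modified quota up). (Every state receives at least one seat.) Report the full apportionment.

A=6, B=11, C=4, D=4, E=11, F=11

Standard divisor 5807/47 ≈ 123.553; standard quotas: A 5.722, B 11.105, C 3.707, D 3.796, E 11.380, F 11.291.
Rounding up gives 6, 12, 4, 4, 12, 12 = 50 seats, so the divisor must be adjusted.
With modified divisor 130: modified quotas A 5.438, B 10.554, C 3.523, D 3.608, E 10.815, F 10.731.
Rounding up: A 6, B 11, C 4, D 4, E 11, F 11 (total 47).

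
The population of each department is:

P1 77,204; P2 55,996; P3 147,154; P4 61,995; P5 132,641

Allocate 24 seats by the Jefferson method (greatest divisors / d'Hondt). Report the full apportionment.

P1 4; P2 3; P3 7; P4 3; P5 7

Standard divisor 474990/24 ≈ 19791.25; standard quotas: P1 3.901, P2 2.829, P3 7.435, P4 3.132, P5 6.702.
Rounding down gives 3, 2, 7, 3, 6 = 21 seats, so the divisor must be adjusted.
With modified divisor 18500: modified quotas P1 4.173, P2 3.027, P3 7.954, P4 3.351, P5 7.170.
Rounding down: P1 4, P2 3, P3 7, P4 3, P5 7 (total 24).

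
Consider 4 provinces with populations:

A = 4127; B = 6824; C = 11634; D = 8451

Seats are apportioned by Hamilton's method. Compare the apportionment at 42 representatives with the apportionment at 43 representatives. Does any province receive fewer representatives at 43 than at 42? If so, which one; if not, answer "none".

none

At 42 seats: A 6, B 9, C 16, D 11.
At 43 seats: A 6, B 9, C 16, D 12.
No province's allocation decreased.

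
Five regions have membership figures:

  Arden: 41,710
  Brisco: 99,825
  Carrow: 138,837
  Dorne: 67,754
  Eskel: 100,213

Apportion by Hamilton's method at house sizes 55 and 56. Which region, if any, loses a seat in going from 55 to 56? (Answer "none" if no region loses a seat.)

At 55 seats: Arden 5, Brisco 12, Carrow 17, Dorne 9, Eskel 12.
At 56 seats: Arden 5, Brisco 13, Carrow 17, Dorne 8, Eskel 13.
Dorne drops from 9 to 8.

Dorne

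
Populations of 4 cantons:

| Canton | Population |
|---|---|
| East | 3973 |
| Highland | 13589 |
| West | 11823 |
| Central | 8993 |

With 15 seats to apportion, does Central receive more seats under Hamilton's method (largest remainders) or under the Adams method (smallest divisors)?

Hamilton: East 2, Highland 5, West 5, Central 3.
Adams: East 2, Highland 5, West 4, Central 4.
Central gets 3 under Hamilton and 4 under Adams.

Adams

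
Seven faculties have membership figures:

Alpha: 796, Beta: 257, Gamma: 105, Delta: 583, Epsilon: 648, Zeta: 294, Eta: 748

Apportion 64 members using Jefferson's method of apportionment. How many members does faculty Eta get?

14

Standard divisor 3431/64 ≈ 53.609; standard quotas: Alpha 14.848, Beta 4.794, Gamma 1.959, Delta 10.875, Epsilon 12.087, Zeta 5.484, Eta 13.953.
Rounding down gives 14, 4, 1, 10, 12, 5, 13 = 59 seats, so the divisor must be adjusted.
With modified divisor 50: modified quotas Alpha 15.920, Beta 5.140, Gamma 2.100, Delta 11.660, Epsilon 12.960, Zeta 5.880, Eta 14.960.
Rounding down: Alpha 15, Beta 5, Gamma 2, Delta 11, Epsilon 12, Zeta 5, Eta 14 (total 64).
Eta receives 14.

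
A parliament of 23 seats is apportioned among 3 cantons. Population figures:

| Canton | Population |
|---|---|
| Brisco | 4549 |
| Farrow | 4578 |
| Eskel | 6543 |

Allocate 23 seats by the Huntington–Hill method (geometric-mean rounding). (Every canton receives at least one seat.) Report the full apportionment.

With divisor 696: modified quotas Brisco 6.536, Farrow 6.578, Eskel 9.401.
Geometric-mean thresholds: Brisco √(6·7)=6.481, Farrow √(6·7)=6.481, Eskel √(9·10)=9.487.
Each quota rounded against its threshold gives Brisco 7, Farrow 7, Eskel 9 (total 23).

Brisco 7, Farrow 7, Eskel 9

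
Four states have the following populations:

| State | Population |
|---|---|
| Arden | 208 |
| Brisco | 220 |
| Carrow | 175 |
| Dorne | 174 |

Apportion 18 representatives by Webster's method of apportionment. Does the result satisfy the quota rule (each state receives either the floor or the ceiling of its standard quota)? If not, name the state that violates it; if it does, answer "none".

none

Standard quotas: Arden 4.819, Brisco 5.097, Carrow 4.054, Dorne 4.031.
Webster allocation: Arden 5, Brisco 5, Carrow 4, Dorne 4.
Every allocation lies between the lower and upper quota.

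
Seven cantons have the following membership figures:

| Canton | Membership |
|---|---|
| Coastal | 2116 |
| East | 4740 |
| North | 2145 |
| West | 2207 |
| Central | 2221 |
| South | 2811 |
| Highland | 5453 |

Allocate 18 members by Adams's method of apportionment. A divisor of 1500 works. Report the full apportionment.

With modified divisor 1500: modified quotas Coastal 1.411, East 3.160, North 1.430, West 1.471, Central 1.481, South 1.874, Highland 3.635.
Rounding up: Coastal 2, East 4, North 2, West 2, Central 2, South 2, Highland 4 (total 18).

Coastal 2, East 4, North 2, West 2, Central 2, South 2, Highland 4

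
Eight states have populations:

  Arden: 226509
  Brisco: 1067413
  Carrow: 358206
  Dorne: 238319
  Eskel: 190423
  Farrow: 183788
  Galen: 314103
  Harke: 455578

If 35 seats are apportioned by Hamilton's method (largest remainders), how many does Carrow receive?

4

Standard divisor: 3034339 ÷ 35 ≈ 86695.4.
Standard quotas: Arden 2.6127, Brisco 12.3122, Carrow 4.1318, Dorne 2.7489, Eskel 2.1965, Farrow 2.1199, Galen 3.6231, Harke 5.2549.
Lower quotas: Arden 2, Brisco 12, Carrow 4, Dorne 2, Eskel 2, Farrow 2, Galen 3, Harke 5 (sum 32, leaving 3 seats).
Remainders in descending order: Dorne 0.7489, Galen 0.6231, Arden 0.6127, Brisco 0.3122, Harke 0.2549, Eskel 0.1965, Carrow 0.1318, Farrow 0.1199.
Largest remainders: Dorne, Galen, Arden receive the extra seats.
Carrow receives 4.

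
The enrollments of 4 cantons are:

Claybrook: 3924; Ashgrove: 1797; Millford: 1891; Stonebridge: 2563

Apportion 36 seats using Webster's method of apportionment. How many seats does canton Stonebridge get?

9

Standard divisor 10175/36 ≈ 282.639; standard quotas: Claybrook 13.883, Ashgrove 6.358, Millford 6.691, Stonebridge 9.068.
Rounding to the nearest integer gives Claybrook 14, Ashgrove 6, Millford 7, Stonebridge 9 — total 36, matching the house size, so no adjustment is needed.
Stonebridge receives 9.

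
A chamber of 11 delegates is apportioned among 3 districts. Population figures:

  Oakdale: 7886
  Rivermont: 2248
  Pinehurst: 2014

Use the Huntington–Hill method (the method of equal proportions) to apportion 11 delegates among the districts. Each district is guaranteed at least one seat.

With divisor 1135: modified quotas Oakdale 6.948, Rivermont 1.981, Pinehurst 1.774.
Geometric-mean thresholds: Oakdale √(6·7)=6.481, Rivermont √(1·2)=1.414, Pinehurst √(1·2)=1.414.
Each quota rounded against its threshold gives Oakdale 7, Rivermont 2, Pinehurst 2 (total 11).

Oakdale 7, Rivermont 2, Pinehurst 2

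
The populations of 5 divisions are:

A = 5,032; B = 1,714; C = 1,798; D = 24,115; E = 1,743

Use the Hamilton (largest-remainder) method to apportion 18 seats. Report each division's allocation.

A 3, B 1, C 1, D 12, E 1

The standard divisor is 34402/18 ≈ 1911.222.
Standard quotas: A 2.6329, B 0.8968, C 0.9408, D 12.6176, E 0.9120.
Lower quotas: A 2, B 0, C 0, D 12, E 0 (sum 14, leaving 4 seats).
Remainders in descending order: C 0.9408, E 0.9120, B 0.8968, A 0.6329, D 0.6176.
Largest remainders: C, E, B, A receive the extra seats.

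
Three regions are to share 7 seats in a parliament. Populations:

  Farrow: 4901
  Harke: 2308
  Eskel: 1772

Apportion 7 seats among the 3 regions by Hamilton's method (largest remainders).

Standard divisor: 8981 ÷ 7 = 1283.
Standard quotas: Farrow 3.820, Harke 1.799, Eskel 1.381.
Lower quotas: Farrow 3, Harke 1, Eskel 1 (sum 5, leaving 2 seats).
Remainders in descending order: Farrow 0.820, Harke 0.799, Eskel 0.381.
Largest remainders: Farrow, Harke receive the extra seats.

Farrow 4; Harke 2; Eskel 1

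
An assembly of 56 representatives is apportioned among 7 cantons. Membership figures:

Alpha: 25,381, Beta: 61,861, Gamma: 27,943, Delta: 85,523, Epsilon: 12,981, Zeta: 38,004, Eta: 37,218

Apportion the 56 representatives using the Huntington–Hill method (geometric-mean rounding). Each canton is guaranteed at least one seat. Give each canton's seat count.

With divisor 5144: modified quotas Alpha 4.934, Beta 12.026, Gamma 5.432, Delta 16.626, Epsilon 2.524, Zeta 7.388, Eta 7.235.
Geometric-mean thresholds: Alpha √(4·5)=4.472, Beta √(12·13)=12.490, Gamma √(5·6)=5.477, Delta √(16·17)=16.492, Epsilon √(2·3)=2.449, Zeta √(7·8)=7.483, Eta √(7·8)=7.483.
Each quota rounded against its threshold gives Alpha 5, Beta 12, Gamma 5, Delta 17, Epsilon 3, Zeta 7, Eta 7 (total 56).

Alpha 5, Beta 12, Gamma 5, Delta 17, Epsilon 3, Zeta 7, Eta 7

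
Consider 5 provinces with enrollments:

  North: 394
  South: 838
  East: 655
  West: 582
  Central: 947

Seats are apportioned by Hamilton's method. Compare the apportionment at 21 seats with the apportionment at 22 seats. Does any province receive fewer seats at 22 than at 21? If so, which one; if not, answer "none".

At 21 seats: North 2, South 5, East 4, West 4, Central 6.
At 22 seats: North 3, South 5, East 4, West 4, Central 6.
No province's allocation decreased.

none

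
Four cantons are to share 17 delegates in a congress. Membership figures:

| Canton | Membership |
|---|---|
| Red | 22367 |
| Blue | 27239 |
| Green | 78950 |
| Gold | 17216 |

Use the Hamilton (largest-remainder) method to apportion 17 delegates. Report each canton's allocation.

The standard divisor is 145772/17 ≈ 8574.824.
Standard quotas: Red 2.6085, Blue 3.1766, Green 9.2072, Gold 2.0077.
Lower quotas: Red 2, Blue 3, Green 9, Gold 2 (sum 16, leaving 1 seat).
Remainders in descending order: Red 0.6085, Green 0.2072, Blue 0.1766, Gold 0.0077.
The surplus seat goes to Red.

Red=3, Blue=3, Green=9, Gold=2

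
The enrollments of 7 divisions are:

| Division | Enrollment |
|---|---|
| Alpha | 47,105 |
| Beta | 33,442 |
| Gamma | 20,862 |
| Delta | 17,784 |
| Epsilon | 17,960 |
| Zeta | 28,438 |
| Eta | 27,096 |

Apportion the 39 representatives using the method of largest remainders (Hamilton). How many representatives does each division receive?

Standard divisor: 192687 ÷ 39 ≈ 4940.692.
Standard quotas: Alpha 9.5341, Beta 6.7687, Gamma 4.2225, Delta 3.5995, Epsilon 3.6351, Zeta 5.7559, Eta 5.4843.
Lower quotas: Alpha 9, Beta 6, Gamma 4, Delta 3, Epsilon 3, Zeta 5, Eta 5 (sum 35, leaving 4 seats).
Remainders in descending order: Beta 0.7687, Zeta 0.7559, Epsilon 0.6351, Delta 0.5995, Alpha 0.5341, Eta 0.4843, Gamma 0.2225.
The surplus seats go to Beta, Zeta, Epsilon, Delta.

Alpha 9, Beta 7, Gamma 4, Delta 4, Epsilon 4, Zeta 6, Eta 5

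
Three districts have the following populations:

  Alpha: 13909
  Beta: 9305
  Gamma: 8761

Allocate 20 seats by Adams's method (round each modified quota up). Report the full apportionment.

Alpha 8, Beta 6, Gamma 6

Standard divisor 31975/20 ≈ 1598.75; standard quotas: Alpha 8.700, Beta 5.820, Gamma 5.480.
Rounding up gives 9, 6, 6 = 21 seats, so the divisor must be adjusted.
With modified divisor 1745: modified quotas Alpha 7.971, Beta 5.332, Gamma 5.021.
Rounding up: Alpha 8, Beta 6, Gamma 6 (total 20).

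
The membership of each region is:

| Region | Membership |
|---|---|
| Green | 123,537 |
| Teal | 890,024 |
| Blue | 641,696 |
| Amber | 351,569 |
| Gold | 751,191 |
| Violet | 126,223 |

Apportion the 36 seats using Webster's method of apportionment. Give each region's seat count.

Green 2, Teal 11, Blue 8, Amber 4, Gold 9, Violet 2

Standard divisor 2884240/36 ≈ 80117.778; standard quotas: Green 1.542, Teal 11.109, Blue 8.009, Amber 4.388, Gold 9.376, Violet 1.575.
Rounding to the nearest integer gives Green 2, Teal 11, Blue 8, Amber 4, Gold 9, Violet 2 — total 36, matching the house size, so no adjustment is needed.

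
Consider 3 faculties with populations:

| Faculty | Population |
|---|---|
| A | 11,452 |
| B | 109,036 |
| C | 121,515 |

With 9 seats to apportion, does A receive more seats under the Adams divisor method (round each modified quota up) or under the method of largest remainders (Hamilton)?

Adams: A 1, B 4, C 4.
Hamilton: A 0, B 4, C 5.
A gets 1 under Adams and 0 under Hamilton.

Adams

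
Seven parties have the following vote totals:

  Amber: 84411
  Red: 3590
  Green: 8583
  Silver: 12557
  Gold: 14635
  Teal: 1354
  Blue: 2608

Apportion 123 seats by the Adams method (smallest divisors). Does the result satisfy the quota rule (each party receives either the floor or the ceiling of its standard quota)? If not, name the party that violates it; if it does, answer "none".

Amber

Standard quotas: Amber 81.280, Red 3.457, Green 8.265, Silver 12.091, Gold 14.092, Teal 1.304, Blue 2.511.
Adams allocation: Amber 79, Red 4, Green 9, Silver 12, Gold 14, Teal 2, Blue 3.
Amber has quota 81.280 (lower 81, upper 82) but receives 79 — outside the quota interval.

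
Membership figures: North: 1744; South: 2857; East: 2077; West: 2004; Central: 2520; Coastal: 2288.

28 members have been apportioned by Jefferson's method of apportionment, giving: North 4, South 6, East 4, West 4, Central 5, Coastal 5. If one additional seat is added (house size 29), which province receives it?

Central

Priority for the next seat is population ÷ (current seats + 1).
Priorities: North 348.800, South 408.143, East 415.400, West 400.800, Central 420.000, Coastal 381.333.
Highest priority: Central.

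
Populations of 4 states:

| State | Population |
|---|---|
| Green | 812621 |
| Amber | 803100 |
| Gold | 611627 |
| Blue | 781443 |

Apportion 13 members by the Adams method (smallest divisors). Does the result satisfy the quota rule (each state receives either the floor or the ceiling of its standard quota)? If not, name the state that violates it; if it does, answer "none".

Standard quotas: Green 3.511, Amber 3.470, Gold 2.643, Blue 3.376.
Adams allocation: Green 4, Amber 3, Gold 3, Blue 3.
Every allocation lies between the lower and upper quota.

none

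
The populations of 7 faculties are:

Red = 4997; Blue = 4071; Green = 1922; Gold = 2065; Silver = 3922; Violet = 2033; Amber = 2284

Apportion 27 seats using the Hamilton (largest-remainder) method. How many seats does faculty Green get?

Standard divisor: 21294 ÷ 27 ≈ 788.667.
Standard quotas: Red 6.336, Blue 5.162, Green 2.437, Gold 2.618, Silver 4.973, Violet 2.578, Amber 2.896.
Lower quotas: Red 6, Blue 5, Green 2, Gold 2, Silver 4, Violet 2, Amber 2 (sum 23, leaving 4 seats).
Remainders in descending order: Silver 0.973, Amber 0.896, Gold 0.618, Violet 0.578, Green 0.437, Red 0.336, Blue 0.162.
The surplus seats go to Silver, Amber, Gold, Violet.
Green receives 2.

2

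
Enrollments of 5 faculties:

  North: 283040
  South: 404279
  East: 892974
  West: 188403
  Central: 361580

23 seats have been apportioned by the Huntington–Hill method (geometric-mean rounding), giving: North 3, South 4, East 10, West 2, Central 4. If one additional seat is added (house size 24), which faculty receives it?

Priority for the next seat is population ÷ (√(s·(s+1))).
Priorities: North 81706.610, South 90399.533, East 85141.730, West 76915.203, Central 80851.746.
Highest priority: South.

South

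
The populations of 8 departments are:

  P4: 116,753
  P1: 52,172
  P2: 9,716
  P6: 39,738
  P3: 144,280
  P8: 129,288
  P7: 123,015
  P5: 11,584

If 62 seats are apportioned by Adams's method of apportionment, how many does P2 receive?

Standard divisor 626546/62 ≈ 10105.581; standard quotas: P4 11.553, P1 5.163, P2 0.961, P6 3.932, P3 14.277, P8 12.794, P7 12.173, P5 1.146.
Rounding up gives 12, 6, 1, 4, 15, 13, 13, 2 = 66 seats, so the divisor must be adjusted.
With modified divisor 10700: modified quotas P4 10.911, P1 4.876, P2 0.908, P6 3.714, P3 13.484, P8 12.083, P7 11.497, P5 1.083.
Rounding up: P4 11, P1 5, P2 1, P6 4, P3 14, P8 13, P7 12, P5 2 (total 62).
P2 receives 1.

1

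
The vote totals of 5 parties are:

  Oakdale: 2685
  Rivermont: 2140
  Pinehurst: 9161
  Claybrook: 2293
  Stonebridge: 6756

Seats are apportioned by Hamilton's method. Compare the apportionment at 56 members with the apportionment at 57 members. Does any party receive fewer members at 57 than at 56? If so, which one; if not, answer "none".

Oakdale

At 56 seats: Oakdale 7, Rivermont 5, Pinehurst 22, Claybrook 6, Stonebridge 16.
At 57 seats: Oakdale 6, Rivermont 5, Pinehurst 23, Claybrook 6, Stonebridge 17.
Oakdale drops from 7 to 6.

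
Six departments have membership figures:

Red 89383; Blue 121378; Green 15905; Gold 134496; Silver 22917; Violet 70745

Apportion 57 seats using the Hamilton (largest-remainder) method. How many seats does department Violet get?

9

Standard divisor: 454824 ÷ 57 ≈ 7979.368.
Standard quotas: Red 11.2018, Blue 15.2115, Green 1.9933, Gold 16.8555, Silver 2.8720, Violet 8.8660.
Lower quotas: Red 11, Blue 15, Green 1, Gold 16, Silver 2, Violet 8 (sum 53, leaving 4 seats).
Remainders in descending order: Green 0.9933, Silver 0.8720, Violet 0.8660, Gold 0.8555, Blue 0.2115, Red 0.2018.
Largest remainders: Green, Silver, Violet, Gold receive the extra seats.
Violet receives 9.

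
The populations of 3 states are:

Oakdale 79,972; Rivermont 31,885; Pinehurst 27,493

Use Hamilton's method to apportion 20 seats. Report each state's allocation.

Oakdale 11; Rivermont 5; Pinehurst 4

Standard divisor: 139350 ÷ 20 ≈ 6967.5.
Standard quotas: Oakdale 11.4779, Rivermont 4.5762, Pinehurst 3.9459.
Lower quotas: Oakdale 11, Rivermont 4, Pinehurst 3 (sum 18, leaving 2 seats).
Remainders in descending order: Pinehurst 0.9459, Rivermont 0.5762, Oakdale 0.4779.
Largest remainders: Pinehurst, Rivermont receive the extra seats.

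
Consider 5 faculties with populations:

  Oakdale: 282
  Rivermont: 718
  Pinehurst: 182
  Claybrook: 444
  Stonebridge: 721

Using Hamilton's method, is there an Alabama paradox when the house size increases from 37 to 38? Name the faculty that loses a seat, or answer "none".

Oakdale

At 37 seats: Oakdale 5, Rivermont 11, Pinehurst 3, Claybrook 7, Stonebridge 11.
At 38 seats: Oakdale 4, Rivermont 12, Pinehurst 3, Claybrook 7, Stonebridge 12.
Oakdale drops from 5 to 4.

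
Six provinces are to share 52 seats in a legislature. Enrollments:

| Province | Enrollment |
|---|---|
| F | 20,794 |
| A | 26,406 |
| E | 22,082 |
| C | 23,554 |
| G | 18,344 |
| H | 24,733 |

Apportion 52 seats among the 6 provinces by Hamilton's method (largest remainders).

Total 135913; standard divisor 135913/52 ≈ 2613.712.
Standard quotas: F 7.9557, A 10.1029, E 8.4485, C 9.0117, G 7.0184, H 9.4628.
Lower quotas: F 7, A 10, E 8, C 9, G 7, H 9 (sum 50, leaving 2 seats).
Remainders in descending order: F 0.9557, H 0.4628, E 0.4485, A 0.1029, G 0.0184, C 0.0117.
Largest remainders: F, H receive the extra seats.

F: 8; A: 10; E: 8; C: 9; G: 7; H: 10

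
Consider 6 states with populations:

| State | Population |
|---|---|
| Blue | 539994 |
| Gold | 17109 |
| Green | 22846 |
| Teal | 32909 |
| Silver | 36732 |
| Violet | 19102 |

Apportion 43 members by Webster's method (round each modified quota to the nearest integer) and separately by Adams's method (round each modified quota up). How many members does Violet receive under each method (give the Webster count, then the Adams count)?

Webster: Blue 35, Gold 1, Green 2, Teal 2, Silver 2, Violet 1.
Adams: Blue 32, Gold 2, Green 2, Teal 2, Silver 3, Violet 2.
Violet gets 1 under Webster and 2 under Adams.

1 and 2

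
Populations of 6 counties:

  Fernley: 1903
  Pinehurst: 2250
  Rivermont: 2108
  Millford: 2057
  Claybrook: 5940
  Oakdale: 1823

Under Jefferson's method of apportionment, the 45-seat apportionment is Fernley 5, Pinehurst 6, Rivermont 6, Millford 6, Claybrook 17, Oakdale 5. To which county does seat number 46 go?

Priority for the next seat is population ÷ (current seats + 1).
Priorities: Fernley 317.167, Pinehurst 321.429, Rivermont 301.143, Millford 293.857, Claybrook 330.000, Oakdale 303.833.
Highest priority: Claybrook.

Claybrook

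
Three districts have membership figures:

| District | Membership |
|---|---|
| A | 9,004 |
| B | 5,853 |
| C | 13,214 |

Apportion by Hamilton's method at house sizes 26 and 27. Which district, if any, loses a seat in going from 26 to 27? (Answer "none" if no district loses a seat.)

At 26 seats: A 8, B 6, C 12.
At 27 seats: A 9, B 5, C 13.
B drops from 6 to 5.

B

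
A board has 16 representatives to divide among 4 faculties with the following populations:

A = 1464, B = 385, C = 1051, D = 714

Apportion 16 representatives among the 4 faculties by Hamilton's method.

Total 3614; standard divisor 3614/16 ≈ 225.875.
Standard quotas: A 6.481, B 1.704, C 4.653, D 3.161.
Lower quotas: A 6, B 1, C 4, D 3 (sum 14, leaving 2 seats).
Remainders in descending order: B 0.704, C 0.653, A 0.481, D 0.161.
The surplus seats go to B, C.

A: 6, B: 2, C: 5, D: 3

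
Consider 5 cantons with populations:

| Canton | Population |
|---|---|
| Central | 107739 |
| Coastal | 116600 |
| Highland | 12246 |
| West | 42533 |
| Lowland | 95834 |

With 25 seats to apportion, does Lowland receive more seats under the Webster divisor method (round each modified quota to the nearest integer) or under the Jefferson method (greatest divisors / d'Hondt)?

Jefferson

Webster: Central 7, Coastal 8, Highland 1, West 3, Lowland 6.
Jefferson: Central 7, Coastal 8, Highland 0, West 3, Lowland 7.
Lowland gets 6 under Webster and 7 under Jefferson.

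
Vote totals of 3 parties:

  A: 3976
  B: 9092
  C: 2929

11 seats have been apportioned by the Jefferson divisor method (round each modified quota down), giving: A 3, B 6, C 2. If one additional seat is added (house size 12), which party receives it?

Priority for the next seat is population ÷ (current seats + 1).
Priorities: A 994.000, B 1298.857, C 976.333.
Highest priority: B.

B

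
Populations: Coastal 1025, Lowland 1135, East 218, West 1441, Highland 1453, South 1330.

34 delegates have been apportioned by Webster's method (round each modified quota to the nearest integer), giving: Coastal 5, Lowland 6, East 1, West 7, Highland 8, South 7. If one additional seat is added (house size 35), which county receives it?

Priority for the next seat is population ÷ (current seats + 0.5).
Priorities: Coastal 186.364, Lowland 174.615, East 145.333, West 192.133, Highland 170.941, South 177.333.
Highest priority: West.

West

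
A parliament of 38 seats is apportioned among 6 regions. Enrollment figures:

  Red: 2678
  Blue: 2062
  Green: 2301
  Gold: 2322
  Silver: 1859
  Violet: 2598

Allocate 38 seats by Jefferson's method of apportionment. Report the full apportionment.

Red: 8; Blue: 6; Green: 6; Gold: 6; Silver: 5; Violet: 7

Standard divisor 13820/38 ≈ 363.684; standard quotas: Red 7.364, Blue 5.670, Green 6.327, Gold 6.385, Silver 5.112, Violet 7.144.
Rounding down gives 7, 5, 6, 6, 5, 7 = 36 seats, so the divisor must be adjusted.
With modified divisor 333: modified quotas Red 8.042, Blue 6.192, Green 6.910, Gold 6.973, Silver 5.583, Violet 7.802.
Rounding down: Red 8, Blue 6, Green 6, Gold 6, Silver 5, Violet 7 (total 38).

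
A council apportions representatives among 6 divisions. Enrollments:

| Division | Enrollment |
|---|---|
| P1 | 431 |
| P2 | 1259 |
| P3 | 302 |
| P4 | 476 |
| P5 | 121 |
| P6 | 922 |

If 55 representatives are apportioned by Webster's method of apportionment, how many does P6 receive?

Standard divisor 3511/55 ≈ 63.836; standard quotas: P1 6.752, P2 19.722, P3 4.731, P4 7.457, P5 1.895, P6 14.443.
Rounding to the nearest integer gives P1 7, P2 20, P3 5, P4 7, P5 2, P6 14 — total 55, matching the house size, so no adjustment is needed.
P6 receives 14.

14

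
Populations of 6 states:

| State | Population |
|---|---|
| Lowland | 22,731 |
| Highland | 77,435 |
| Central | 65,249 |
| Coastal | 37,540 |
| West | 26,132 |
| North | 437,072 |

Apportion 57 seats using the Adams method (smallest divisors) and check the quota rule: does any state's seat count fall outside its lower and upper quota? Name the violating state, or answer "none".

Standard quotas: Lowland 1.945, Highland 6.626, Central 5.583, Coastal 3.212, West 2.236, North 37.398.
Adams allocation: Lowland 2, Highland 7, Central 6, Coastal 4, West 3, North 35.
North has quota 37.398 (lower 37, upper 38) but receives 35 — outside the quota interval.

North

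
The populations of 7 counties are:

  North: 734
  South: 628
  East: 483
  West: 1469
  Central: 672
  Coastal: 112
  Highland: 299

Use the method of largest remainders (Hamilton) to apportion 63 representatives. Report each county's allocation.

Total 4397; standard divisor 4397/63 ≈ 69.794.
Standard quotas: North 10.517, South 8.998, East 6.920, West 21.048, Central 9.628, Coastal 1.605, Highland 4.284.
Lower quotas: North 10, South 8, East 6, West 21, Central 9, Coastal 1, Highland 4 (sum 59, leaving 4 seats).
Remainders in descending order: South 0.998, East 0.920, Central 0.628, Coastal 0.605, North 0.517, Highland 0.284, West 0.048.
Largest remainders: South, East, Central, Coastal receive the extra seats.

North=10, South=9, East=7, West=21, Central=10, Coastal=2, Highland=4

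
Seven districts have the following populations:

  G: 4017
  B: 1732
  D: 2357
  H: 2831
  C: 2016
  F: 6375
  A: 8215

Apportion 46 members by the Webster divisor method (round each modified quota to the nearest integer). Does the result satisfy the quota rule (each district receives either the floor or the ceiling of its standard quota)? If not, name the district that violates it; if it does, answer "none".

Standard quotas: G 6.709, B 2.893, D 3.936, H 4.728, C 3.367, F 10.647, A 13.720.
Webster allocation: G 7, B 3, D 4, H 5, C 3, F 10, A 14.
Every allocation lies between the lower and upper quota.

none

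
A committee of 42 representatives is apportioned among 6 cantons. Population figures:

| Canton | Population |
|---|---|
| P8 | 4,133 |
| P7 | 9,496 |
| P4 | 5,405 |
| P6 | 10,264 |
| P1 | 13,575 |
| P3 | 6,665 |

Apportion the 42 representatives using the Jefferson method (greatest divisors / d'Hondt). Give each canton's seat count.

Standard divisor 49538/42 ≈ 1179.476; standard quotas: P8 3.504, P7 8.051, P4 4.583, P6 8.702, P1 11.509, P3 5.651.
Rounding down gives 3, 8, 4, 8, 11, 5 = 39 seats, so the divisor must be adjusted.
With modified divisor 1100: modified quotas P8 3.757, P7 8.633, P4 4.914, P6 9.331, P1 12.341, P3 6.059.
Rounding down: P8 3, P7 8, P4 4, P6 9, P1 12, P3 6 (total 42).

P8 3, P7 8, P4 4, P6 9, P1 12, P3 6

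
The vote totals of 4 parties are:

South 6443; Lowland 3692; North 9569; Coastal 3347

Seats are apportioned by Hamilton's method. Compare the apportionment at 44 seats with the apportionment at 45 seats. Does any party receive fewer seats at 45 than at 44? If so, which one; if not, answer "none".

At 44 seats: South 12, Lowland 7, North 18, Coastal 7.
At 45 seats: South 13, Lowland 7, North 19, Coastal 6.
Coastal drops from 7 to 6.

Coastal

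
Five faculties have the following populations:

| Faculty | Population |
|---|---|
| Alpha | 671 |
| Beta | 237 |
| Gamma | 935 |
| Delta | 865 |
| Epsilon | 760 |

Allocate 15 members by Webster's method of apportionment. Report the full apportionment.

Alpha 3, Beta 1, Gamma 4, Delta 4, Epsilon 3

Standard divisor 3468/15 ≈ 231.2; standard quotas: Alpha 2.902, Beta 1.025, Gamma 4.044, Delta 3.741, Epsilon 3.287.
Rounding to the nearest integer gives Alpha 3, Beta 1, Gamma 4, Delta 4, Epsilon 3 — total 15, matching the house size, so no adjustment is needed.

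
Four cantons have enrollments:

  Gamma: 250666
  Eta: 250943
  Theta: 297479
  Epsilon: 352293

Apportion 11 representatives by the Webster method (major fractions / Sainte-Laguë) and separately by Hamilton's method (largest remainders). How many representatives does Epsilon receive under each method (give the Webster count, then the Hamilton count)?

4 and 3

Webster: Gamma 2, Eta 2, Theta 3, Epsilon 4.
Hamilton: Gamma 2, Eta 3, Theta 3, Epsilon 3.
Epsilon gets 4 under Webster and 3 under Hamilton.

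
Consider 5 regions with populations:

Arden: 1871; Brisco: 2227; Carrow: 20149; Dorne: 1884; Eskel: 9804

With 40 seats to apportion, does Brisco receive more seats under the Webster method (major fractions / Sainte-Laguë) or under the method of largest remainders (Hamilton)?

Webster: Arden 2, Brisco 2, Carrow 23, Dorne 2, Eskel 11.
Hamilton: Arden 2, Brisco 3, Carrow 22, Dorne 2, Eskel 11.
Brisco gets 2 under Webster and 3 under Hamilton.

Hamilton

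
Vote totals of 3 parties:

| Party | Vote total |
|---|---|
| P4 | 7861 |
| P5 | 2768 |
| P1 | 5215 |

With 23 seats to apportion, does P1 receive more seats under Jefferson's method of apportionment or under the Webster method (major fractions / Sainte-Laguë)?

Webster

Jefferson: P4 12, P5 4, P1 7.
Webster: P4 11, P5 4, P1 8.
P1 gets 7 under Jefferson and 8 under Webster.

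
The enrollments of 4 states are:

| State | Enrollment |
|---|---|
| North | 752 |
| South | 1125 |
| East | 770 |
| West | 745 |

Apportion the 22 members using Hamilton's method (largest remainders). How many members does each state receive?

North 5, South 7, East 5, West 5

The standard divisor is 3392/22 ≈ 154.182.
Standard quotas: North 4.877, South 7.297, East 4.994, West 4.832.
Lower quotas: North 4, South 7, East 4, West 4 (sum 19, leaving 3 seats).
Remainders in descending order: East 0.994, North 0.877, West 0.832, South 0.297.
Largest remainders: East, North, West receive the extra seats.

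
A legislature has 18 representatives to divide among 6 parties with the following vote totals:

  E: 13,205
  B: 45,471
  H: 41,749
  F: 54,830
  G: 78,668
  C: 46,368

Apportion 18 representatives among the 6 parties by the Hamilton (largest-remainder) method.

The standard divisor is 280291/18 ≈ 15571.722.
Standard quotas: E 0.8480, B 2.9201, H 2.6811, F 3.5211, G 5.0520, C 2.9777.
Lower quotas: E 0, B 2, H 2, F 3, G 5, C 2 (sum 14, leaving 4 seats).
Remainders in descending order: C 0.9777, B 0.9201, E 0.8480, H 0.6811, F 0.5211, G 0.0520.
The surplus seats go to C, B, E, H.

E 1, B 3, H 3, F 3, G 5, C 3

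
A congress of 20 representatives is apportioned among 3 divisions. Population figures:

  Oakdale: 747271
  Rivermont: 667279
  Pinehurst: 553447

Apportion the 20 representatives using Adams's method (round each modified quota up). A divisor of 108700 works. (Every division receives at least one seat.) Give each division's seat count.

With modified divisor 108700: modified quotas Oakdale 6.875, Rivermont 6.139, Pinehurst 5.092.
Rounding up: Oakdale 7, Rivermont 7, Pinehurst 6 (total 20).

Oakdale: 7; Rivermont: 7; Pinehurst: 6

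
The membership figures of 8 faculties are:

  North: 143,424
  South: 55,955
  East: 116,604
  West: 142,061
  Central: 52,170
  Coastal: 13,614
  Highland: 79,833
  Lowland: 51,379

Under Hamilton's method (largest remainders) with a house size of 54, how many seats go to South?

5

Standard divisor: 655040 ÷ 54 ≈ 12130.37.
Standard quotas: North 11.8235, South 4.6128, East 9.6126, West 11.7112, Central 4.3008, Coastal 1.1223, Highland 6.5812, Lowland 4.2356.
Lower quotas: North 11, South 4, East 9, West 11, Central 4, Coastal 1, Highland 6, Lowland 4 (sum 50, leaving 4 seats).
Remainders in descending order: North 0.8235, West 0.7112, South 0.6128, East 0.6126, Highland 0.5813, Central 0.3008, Lowland 0.2356, Coastal 0.1223.
Largest remainders: North, West, South, East receive the extra seats.
South receives 5.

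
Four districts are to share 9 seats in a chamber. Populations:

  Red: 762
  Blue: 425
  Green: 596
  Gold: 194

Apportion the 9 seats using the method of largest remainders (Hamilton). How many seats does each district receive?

Standard divisor: 1977 ÷ 9 ≈ 219.667.
Standard quotas: Red 3.469, Blue 1.935, Green 2.713, Gold 0.883.
Lower quotas: Red 3, Blue 1, Green 2, Gold 0 (sum 6, leaving 3 seats).
Remainders in descending order: Blue 0.935, Gold 0.883, Green 0.713, Red 0.469.
Largest remainders: Blue, Gold, Green receive the extra seats.

Red=3; Blue=2; Green=3; Gold=1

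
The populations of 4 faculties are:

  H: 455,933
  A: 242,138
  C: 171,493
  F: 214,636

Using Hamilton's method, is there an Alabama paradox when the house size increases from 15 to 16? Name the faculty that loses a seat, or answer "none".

At 15 seats: H 6, A 3, C 3, F 3.
At 16 seats: H 7, A 4, C 2, F 3.
C drops from 3 to 2.

C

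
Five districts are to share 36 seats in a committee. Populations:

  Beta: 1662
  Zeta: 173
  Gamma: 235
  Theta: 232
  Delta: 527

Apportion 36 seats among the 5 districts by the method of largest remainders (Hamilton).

Standard divisor: 2829 ÷ 36 ≈ 78.583.
Standard quotas: Beta 21.150, Zeta 2.201, Gamma 2.990, Theta 2.952, Delta 6.706.
Lower quotas: Beta 21, Zeta 2, Gamma 2, Theta 2, Delta 6 (sum 33, leaving 3 seats).
Remainders in descending order: Gamma 0.990, Theta 0.952, Delta 0.706, Zeta 0.201, Beta 0.150.
The surplus seats go to Gamma, Theta, Delta.

Beta 21; Zeta 2; Gamma 3; Theta 3; Delta 7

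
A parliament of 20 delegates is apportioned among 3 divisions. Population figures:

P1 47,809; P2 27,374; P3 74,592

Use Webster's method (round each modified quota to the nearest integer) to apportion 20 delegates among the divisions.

Standard divisor 149775/20 ≈ 7488.75; standard quotas: P1 6.384, P2 3.655, P3 9.961.
Rounding to the nearest integer gives P1 6, P2 4, P3 10 — total 20, matching the house size, so no adjustment is needed.

P1 6, P2 4, P3 10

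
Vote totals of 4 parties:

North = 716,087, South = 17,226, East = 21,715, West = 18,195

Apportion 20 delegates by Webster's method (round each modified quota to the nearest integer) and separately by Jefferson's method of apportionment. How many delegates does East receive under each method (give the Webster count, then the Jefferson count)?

1 and 0

Webster: North 19, South 0, East 1, West 0.
Jefferson: North 20, South 0, East 0, West 0.
East gets 1 under Webster and 0 under Jefferson.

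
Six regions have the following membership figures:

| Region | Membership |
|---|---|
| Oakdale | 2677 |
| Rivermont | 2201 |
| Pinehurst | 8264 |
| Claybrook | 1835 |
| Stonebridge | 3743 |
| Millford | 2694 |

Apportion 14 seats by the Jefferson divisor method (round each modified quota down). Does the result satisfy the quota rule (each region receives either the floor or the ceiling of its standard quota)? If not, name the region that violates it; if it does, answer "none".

none

Standard quotas: Oakdale 1.750, Rivermont 1.439, Pinehurst 5.403, Claybrook 1.200, Stonebridge 2.447, Millford 1.761.
Jefferson allocation: Oakdale 2, Rivermont 1, Pinehurst 6, Claybrook 1, Stonebridge 2, Millford 2.
Every allocation lies between the lower and upper quota.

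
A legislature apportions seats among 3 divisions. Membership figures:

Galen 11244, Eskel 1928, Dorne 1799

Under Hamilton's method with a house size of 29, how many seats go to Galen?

22

The standard divisor is 14971/29 ≈ 516.241.
Standard quotas: Galen 21.7805, Eskel 3.7347, Dorne 3.4848.
Lower quotas: Galen 21, Eskel 3, Dorne 3 (sum 27, leaving 2 seats).
Remainders in descending order: Galen 0.7805, Eskel 0.7347, Dorne 0.4848.
The surplus seats go to Galen, Eskel.
Galen receives 22.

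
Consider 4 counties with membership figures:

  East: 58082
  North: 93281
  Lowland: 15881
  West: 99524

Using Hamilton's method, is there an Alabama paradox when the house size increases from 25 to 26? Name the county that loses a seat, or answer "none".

Lowland

At 25 seats: East 5, North 9, Lowland 2, West 9.
At 26 seats: East 6, North 9, Lowland 1, West 10.
Lowland drops from 2 to 1.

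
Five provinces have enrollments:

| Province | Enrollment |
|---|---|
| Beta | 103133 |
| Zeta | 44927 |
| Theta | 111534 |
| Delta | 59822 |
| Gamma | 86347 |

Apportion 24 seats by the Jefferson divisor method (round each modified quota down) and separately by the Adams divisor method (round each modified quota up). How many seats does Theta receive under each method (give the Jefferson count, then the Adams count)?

Jefferson: Beta 6, Zeta 3, Theta 7, Delta 3, Gamma 5.
Adams: Beta 6, Zeta 3, Theta 6, Delta 4, Gamma 5.
Theta gets 7 under Jefferson and 6 under Adams.

7 and 6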